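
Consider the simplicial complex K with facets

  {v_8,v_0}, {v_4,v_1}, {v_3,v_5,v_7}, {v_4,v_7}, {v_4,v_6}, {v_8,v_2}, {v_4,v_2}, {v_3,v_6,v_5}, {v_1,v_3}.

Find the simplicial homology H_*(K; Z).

Take the total order v_0 < v_1 < v_2 < v_3 < v_4 < v_5 < v_6 < v_7 < v_8 on the vertex set. Then K (dimension 2) consists of the simplices:

  0-simplices (9): [v_0], [v_1], [v_2], [v_3], [v_4], [v_5], [v_6], [v_7], [v_8]
  1-simplices (12): [v_0,v_8], [v_1,v_3], [v_1,v_4], [v_2,v_4], [v_2,v_8], [v_3,v_5], [v_3,v_6], [v_3,v_7], [v_4,v_6], [v_4,v_7], [v_5,v_6], [v_5,v_7]
  2-simplices (2): [v_3,v_5,v_6], [v_3,v_5,v_7]

so the chain groups are C_0 ≅ Z^9, C_1 ≅ Z^12, C_2 ≅ Z^2.

The boundary map ∂_1: C_1 → C_0 sends each edge [p,q] (with p < q) to q − p. For instance
  ∂[v_3,v_5] = [v_5] − [v_3].
The resulting 9×12 matrix has rank 8, and its Smith normal form has invariant factors (1,1,1,1,1,1,1,1).

The boundary map ∂_2: C_2 → C_1 acts by ∂[p,q,r] = [q,r] − [p,r] + [p,q]. For instance
  ∂[v_3,v_5,v_6] = [v_5,v_6] − [v_3,v_6] + [v_3,v_5],
  ∂[v_3,v_5,v_7] = [v_5,v_7] − [v_3,v_7] + [v_3,v_5].
As a 12×2 matrix over Z this has rank 2, with invariant factors (1,1).

Computing H_k = (kernel of ∂_k) / (image of ∂_{k+1}):

  H_0: rank C_0 − rank ∂_1 = 9 − 8 = 1, and the invariant factors of ∂_1 are all 1, so H_0 = Z.
  H_1: rank ker ∂_1 − rank ∂_2 = (12 − 8) − 2 = 2, and the invariant factors of ∂_2 are all 1, so H_1 = Z^2.
  H_2: rank ker ∂_2 − rank ∂_3 = (2 − 2) − 0 = 0, and there is no ∂_3, so H_2 = 0.

H_0 = Z,  H_1 = Z^2,  H_2 = 0.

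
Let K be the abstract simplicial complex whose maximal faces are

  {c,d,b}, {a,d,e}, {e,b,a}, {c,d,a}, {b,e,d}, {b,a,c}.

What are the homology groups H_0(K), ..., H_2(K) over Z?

H_0 = Z,  H_1 = 0,  H_2 = Z.

Order the vertices as a < b < c < d < e. Listing each simplex with vertices in this order, K has dimension 2 with simplices:

  0-simplices (5): a, b, c, d, e
  1-simplices (9): ab, ac, ad, ae, bc, bd, be, cd, de
  2-simplices (6): abc, abe, acd, ade, bcd, bde

Hence C_0 ≅ Z^5, C_1 ≅ Z^9, C_2 ≅ Z^6.

∂_1: C_1 → C_0 sends each edge [p,q] (with p < q) to q − p. For instance
  ∂ae = e − a.
As a 5×9 matrix over Z this has rank 4, with invariant factors (1,1,1,1).

∂_2: C_2 → C_1 acts by ∂[p,q,r] = [q,r] − [p,r] + [p,q]. For instance
  ∂ade = de − ae + ad,
  ∂acd = cd − ad + ac.
The 9×6 boundary matrix has rank 5 and Smith normal form diag(1,1,1,1,1).

From H_k ≅ ker(∂_k) / im(∂_{k+1}) we obtain:

  H_0: rank C_0 − rank ∂_1 = 5 − 4 = 1, and the invariant factors of ∂_1 are all 1, so H_0 ≅ Z.
  H_1: rank ker ∂_1 − rank ∂_2 = (9 − 4) − 5 = 0, and the invariant factors of ∂_2 are all 1, so H_1 ≅ 0.
  H_2: rank ker ∂_2 − rank ∂_3 = (6 − 5) − 0 = 1, and there is no ∂_3, so H_2 ≅ Z.

(K is a triangulation of the 2-sphere S^2.)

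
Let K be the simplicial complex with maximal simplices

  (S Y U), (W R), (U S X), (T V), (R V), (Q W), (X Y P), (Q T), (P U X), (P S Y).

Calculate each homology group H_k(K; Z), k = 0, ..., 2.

We work with the vertex ordering P < Q < R < S < T < U < V < W < X < Y. The simplices of K, each written with vertices in increasing order, are:

  0-simplices (10): P, Q, R, S, T, U, V, W, X, Y
  1-simplices (15): PS, PU, PX, PY, QT, QW, RV, RW, SU, SX, SY, TV, UX, UY, XY
  2-simplices (5): PSY, PUX, PXY, SUX, SUY

Hence C_0 ≅ Z^10, C_1 ≅ Z^15, C_2 ≅ Z^5.

Boundary ∂_1: C_1 → C_0 sends each edge [p,q] (with p < q) to q − p. For instance
  ∂XY = Y − X.
The resulting 10×15 matrix has rank 8, and its Smith normal form has invariant factors (1,1,1,1,1,1,1,1).

The boundary map ∂_2: C_2 → C_1 maps a triangle to the signed sum of its edges. For instance
  ∂PUX = UX − PX + PU,
  ∂SUY = UY − SY + SU.
This gives a 15×5 integer matrix of rank 5; reducing to Smith normal form yields diagonal entries (1,1,1,1,1).

Now H_k = ker ∂_k / im ∂_{k+1}, so:

  H_0: rank C_0 − rank ∂_1 = 10 − 8 = 2, and the invariant factors of ∂_1 are all 1, so H_0 = Z^2.
  H_1: rank ker ∂_1 − rank ∂_2 = (15 − 8) − 5 = 2, and the invariant factors of ∂_2 are all 1, so H_1 = Z^2.
  H_2: rank ker ∂_2 − rank ∂_3 = (5 − 5) − 0 = 0, and there is no ∂_3, so H_2 = 0.

H_0 ≅ Z^2,  H_1 ≅ Z^2,  H_2 = 0.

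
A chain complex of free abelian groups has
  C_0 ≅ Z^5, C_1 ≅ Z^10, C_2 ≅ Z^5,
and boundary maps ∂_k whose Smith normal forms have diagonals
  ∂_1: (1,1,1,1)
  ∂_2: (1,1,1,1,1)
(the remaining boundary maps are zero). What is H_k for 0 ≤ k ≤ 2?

H_0 ≅ Z,  H_1 ≅ Z,  H_2 = 0.

H_0: b_0 = 5 − 0 − 4 = 1; torsion from ∂_1 factors > 1: none. So H_0 ≅ Z.
H_1: b_1 = 10 − 4 − 5 = 1; torsion from ∂_2 factors > 1: none. So H_1 ≅ Z.
H_2: b_2 = 5 − 5 − 0 = 0; torsion from ∂_3 factors > 1: none. So H_2 ≅ 0.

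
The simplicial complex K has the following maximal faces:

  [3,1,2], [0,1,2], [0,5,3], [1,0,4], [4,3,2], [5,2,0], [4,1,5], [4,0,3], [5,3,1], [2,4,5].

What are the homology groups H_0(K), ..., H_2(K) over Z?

H_0 = Z,  H_1 = Z/2,  H_2 = 0.

Fix the vertex order 0 < 1 < 2 < 3 < 4 < 5 and write every simplex with vertices in increasing order. Then dim K = 2 and the simplices of K are:

  0-simplices (6): [0], [1], [2], [3], [4], [5]
  1-simplices (15): [0,1], [0,2], [0,3], [0,4], [0,5], [1,2], [1,3], [1,4], [1,5], [2,3], [2,4], [2,5], [3,4], [3,5], [4,5]
  2-simplices (10): [0,1,2], [0,1,4], [0,2,5], [0,3,4], [0,3,5], [1,2,3], [1,3,5], [1,4,5], [2,3,4], [2,4,5]

so the chain groups are C_0 ≅ Z^6, C_1 ≅ Z^15, C_2 ≅ Z^10.

The boundary map ∂_1: C_1 → C_0 maps an edge to its endpoints' difference, ∂[p,q] = q − p. For instance
  ∂[0,2] = [2] − [0].
As a 6×15 matrix over Z this has rank 5, with invariant factors (1,1,1,1,1).

Boundary ∂_2: C_2 → C_1 sends each 2-simplex [p,q,r] to [q,r] − [p,r] + [p,q]. For instance
  ∂[2,4,5] = [4,5] − [2,5] + [2,4],
  ∂[1,3,5] = [3,5] − [1,5] + [1,3].
As a 15×10 matrix over Z this has rank 10, with invariant factors (1,1,1,1,1,1,1,1,1,2).

Reading off H_k = ker ∂_k / im ∂_{k+1}:

  H_0: rank C_0 − rank ∂_1 = 6 − 5 = 1, and the invariant factors of ∂_1 are all 1, so H_0 = Z.
  H_1: rank ker ∂_1 − rank ∂_2 = (15 − 5) − 10 = 0, and ∂_2 has invariant factor 2 > 1, so H_1 = Z/2.
  H_2: rank ker ∂_2 − rank ∂_3 = (10 − 10) − 0 = 0, and there is no ∂_3, so H_2 = 0.

As a check, the Euler characteristic is 6 − 15 + 10 = 1, which agrees with 1 − 0 + 0 = 1.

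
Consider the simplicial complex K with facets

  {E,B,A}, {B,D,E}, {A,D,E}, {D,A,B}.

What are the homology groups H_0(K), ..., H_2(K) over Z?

H_0 = Z,  H_1 = 0,  H_2 = Z.

We work with the vertex ordering A < B < D < E. The simplices of K, each written with vertices in increasing order, are:

  0-simplices (4): A, B, D, E
  1-simplices (6): AB, AD, AE, BD, BE, DE
  2-simplices (4): ABD, ABE, ADE, BDE

giving chain groups C_0 ≅ Z^4, C_1 ≅ Z^6, C_2 ≅ Z^4.

The boundary map ∂_1: C_1 → C_0 is given by ∂[p,q] = [q] − [p]. For instance
  ∂AB = B − A.
This gives a 4×6 integer matrix of rank 3; reducing to Smith normal form yields diagonal entries (1,1,1).

∂_2: C_2 → C_1 maps a triangle to the signed sum of its edges. For instance
  ∂BDE = DE − BE + BD,
  ∂ABE = BE − AE + AB.
The 6×4 boundary matrix has rank 3 and Smith normal form diag(1,1,1).

From H_k ≅ ker(∂_k) / im(∂_{k+1}) we obtain:

  H_0: rank C_0 − rank ∂_1 = 4 − 3 = 1, and the invariant factors of ∂_1 are all 1, so H_0 = Z.
  H_1: rank ker ∂_1 − rank ∂_2 = (6 − 3) − 3 = 0, and the invariant factors of ∂_2 are all 1, so H_1 = 0.
  H_2: rank ker ∂_2 − rank ∂_3 = (4 − 3) − 0 = 1, and there is no ∂_3, so H_2 = Z.

As a check, the Euler characteristic is 4 − 6 + 4 = 2, which agrees with 1 − 0 + 1 = 2.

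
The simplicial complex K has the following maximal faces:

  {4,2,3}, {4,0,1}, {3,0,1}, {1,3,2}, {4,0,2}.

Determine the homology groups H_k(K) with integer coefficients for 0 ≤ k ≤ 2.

Take the total order 0 < 1 < 2 < 3 < 4 on the vertex set. Then K (dimension 2) consists of the simplices:

  0-simplices (5): [0], [1], [2], [3], [4]
  1-simplices (10): [0,1], [0,2], [0,3], [0,4], [1,2], [1,3], [1,4], [2,3], [2,4], [3,4]
  2-simplices (5): [0,1,3], [0,1,4], [0,2,4], [1,2,3], [2,3,4]

Hence C_0 ≅ Z^5, C_1 ≅ Z^10, C_2 ≅ Z^5.

∂_1: C_1 → C_0 sends each edge [p,q] (with p < q) to q − p. For instance
  ∂[0,3] = [3] − [0].
This gives a 5×10 integer matrix of rank 4; reducing to Smith normal form yields diagonal entries (1,1,1,1).

Boundary ∂_2: C_2 → C_1 acts by ∂[p,q,r] = [q,r] − [p,r] + [p,q]. For instance
  ∂[0,1,3] = [1,3] − [0,3] + [0,1],
  ∂[0,2,4] = [2,4] − [0,4] + [0,2].
This gives a 10×5 integer matrix of rank 5; reducing to Smith normal form yields diagonal entries (1,1,1,1,1).

Computing H_k = (kernel of ∂_k) / (image of ∂_{k+1}):

  H_0: rank C_0 − rank ∂_1 = 5 − 4 = 1, and the invariant factors of ∂_1 are all 1, so H_0 = Z.
  H_1: rank ker ∂_1 − rank ∂_2 = (10 − 4) − 5 = 1, and the invariant factors of ∂_2 are all 1, so H_1 = Z.
  H_2: rank ker ∂_2 − rank ∂_3 = (5 − 5) − 0 = 0, and there is no ∂_3, so H_2 = 0.

As a check, the Euler characteristic is 5 − 10 + 5 = 0, which agrees with 1 − 1 + 0 = 0.
(K is a triangulation of the Möbius band.)

H_0 = Z,  H_1 = Z,  H_2 = 0.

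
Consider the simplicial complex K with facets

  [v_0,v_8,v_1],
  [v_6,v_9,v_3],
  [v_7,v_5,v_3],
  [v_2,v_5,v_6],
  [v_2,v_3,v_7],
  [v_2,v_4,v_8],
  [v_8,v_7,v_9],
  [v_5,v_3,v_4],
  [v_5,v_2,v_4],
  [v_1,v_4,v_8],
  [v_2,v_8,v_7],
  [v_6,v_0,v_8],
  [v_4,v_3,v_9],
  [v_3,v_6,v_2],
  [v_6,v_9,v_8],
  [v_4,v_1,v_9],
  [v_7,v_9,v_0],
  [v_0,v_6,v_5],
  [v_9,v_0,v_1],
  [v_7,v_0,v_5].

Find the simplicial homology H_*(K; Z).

H_0 = Z,  H_1 = Z × Z/2,  H_2 = 0.

K has 10 vertices, 30 edges, 20 triangles.
rank ∂_0 = 0, rank ∂_1 = 9 ⇒ b_0 = 10 − 0 − 9 = 1; all invariant factors of ∂_1 are 1 so no torsion. So H_0 = Z.
rank ∂_1 = 9, rank ∂_2 = 20 ⇒ b_1 = 30 − 9 − 20 = 1; ∂_2 has invariant factor(s) [2] giving torsion. So H_1 = Z × Z/2.
rank ∂_2 = 20, rank ∂_3 = 0 ⇒ b_2 = 20 − 20 − 0 = 0. So H_2 = 0.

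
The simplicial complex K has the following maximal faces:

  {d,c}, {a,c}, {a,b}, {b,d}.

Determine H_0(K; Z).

H_0 ≅ Z.

Order the vertices as a < b < c < d. Listing each simplex with vertices in this order, K has dimension 1 with simplices:

  0-simplices (4): a, b, c, d
  1-simplices (4): ab, ac, bd, cd

giving chain groups C_0 ≅ Z^4, C_1 ≅ Z^4.

Boundary ∂_1: C_1 → C_0 sends each edge [p,q] (with p < q) to q − p.
The 4×4 boundary matrix has rank 3 and Smith normal form diag(1,1,1).

Reading off H_k = ker ∂_k / im ∂_{k+1}:

  H_0: rank C_0 − rank ∂_1 = 4 − 3 = 1, and the invariant factors of ∂_1 are all 1, so H_0 = Z.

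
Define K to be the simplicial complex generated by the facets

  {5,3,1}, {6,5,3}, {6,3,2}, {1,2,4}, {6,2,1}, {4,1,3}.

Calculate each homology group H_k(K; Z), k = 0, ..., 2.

H_0 = Z,  H_1 = Z,  H_2 = 0.

Order the vertices as 1 < 2 < 3 < 4 < 5 < 6. Listing each simplex with vertices in this order, K has dimension 2 with simplices:

  0-simplices (6): [1], [2], [3], [4], [5], [6]
  1-simplices (12): [1,2], [1,3], [1,4], [1,5], [1,6], [2,3], [2,4], [2,6], [3,4], [3,5], [3,6], [5,6]
  2-simplices (6): [1,2,4], [1,2,6], [1,3,4], [1,3,5], [2,3,6], [3,5,6]

Hence C_0 ≅ Z^6, C_1 ≅ Z^12, C_2 ≅ Z^6.

∂_1: C_1 → C_0 maps an edge to its endpoints' difference, ∂[p,q] = q − p.
The resulting 6×12 matrix has rank 5, and its Smith normal form has invariant factors (1,1,1,1,1).

Boundary ∂_2: C_2 → C_1 sends each 2-simplex [p,q,r] to [q,r] − [p,r] + [p,q]. For instance
  ∂[1,2,6] = [2,6] − [1,6] + [1,2],
  ∂[1,2,4] = [2,4] − [1,4] + [1,2].
This gives a 12×6 integer matrix of rank 6; reducing to Smith normal form yields diagonal entries (1,1,1,1,1,1).

Computing H_k = (kernel of ∂_k) / (image of ∂_{k+1}):

  H_0: rank C_0 − rank ∂_1 = 6 − 5 = 1, and the invariant factors of ∂_1 are all 1, so H_0 ≅ Z.
  H_1: rank ker ∂_1 − rank ∂_2 = (12 − 5) − 6 = 1, and the invariant factors of ∂_2 are all 1, so H_1 ≅ Z.
  H_2: rank ker ∂_2 − rank ∂_3 = (6 − 6) − 0 = 0, and there is no ∂_3, so H_2 ≅ 0.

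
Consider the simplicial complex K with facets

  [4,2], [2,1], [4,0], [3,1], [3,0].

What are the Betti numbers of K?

b_0 = 1, b_1 = 1.

We work with the vertex ordering 0 < 1 < 2 < 3 < 4. The simplices of K, each written with vertices in increasing order, are:

  0-simplices (5): [0], [1], [2], [3], [4]
  1-simplices (5): [0,3], [0,4], [1,2], [1,3], [2,4]

so the chain groups are C_0 ≅ Z^5, C_1 ≅ Z^5.

Boundary ∂_1: C_1 → C_0 sends each edge [p,q] (with p < q) to q − p.
The 5×5 boundary matrix has rank 4 and Smith normal form diag(1,1,1,1).

Computing H_k = (kernel of ∂_k) / (image of ∂_{k+1}):

  H_0: rank C_0 − rank ∂_1 = 5 − 4 = 1, and the invariant factors of ∂_1 are all 1, so H_0 ≅ Z.
  H_1: rank ker ∂_1 − rank ∂_2 = (5 − 4) − 0 = 1, and there is no ∂_2, so H_1 ≅ Z.

(K is a triangulation of the circle S^1.)

Hence the Betti numbers are b_0 = 1, b_1 = 1.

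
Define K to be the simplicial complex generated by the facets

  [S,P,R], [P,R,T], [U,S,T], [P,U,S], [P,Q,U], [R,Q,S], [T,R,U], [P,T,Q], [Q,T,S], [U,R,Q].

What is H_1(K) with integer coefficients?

Fix the vertex order P < Q < R < S < T < U and write every simplex with vertices in increasing order. Then dim K = 2 and the simplices of K are:

  0-simplices (6): P, Q, R, S, T, U
  1-simplices (15): PQ, PR, PS, PT, PU, QR, QS, QT, QU, RS, RT, RU, ST, SU, TU
  2-simplices (10): PQT, PQU, PRS, PRT, PSU, QRS, QRU, QST, RTU, STU

so the chain groups are C_0 ≅ Z^6, C_1 ≅ Z^15, C_2 ≅ Z^10.

∂_1: C_1 → C_0 maps an edge to its endpoints' difference, ∂[p,q] = q − p. For instance
  ∂PQ = Q − P.
The 6×15 boundary matrix has rank 5 and Smith normal form diag(1,1,1,1,1).

∂_2: C_2 → C_1 acts by ∂[p,q,r] = [q,r] − [p,r] + [p,q]. For instance
  ∂PSU = SU − PU + PS,
  ∂PQU = QU − PU + PQ.
As a 15×10 matrix over Z this has rank 10, with invariant factors (1,1,1,1,1,1,1,1,1,2).

Computing H_k = (kernel of ∂_k) / (image of ∂_{k+1}):

  H_1: rank ker ∂_1 − rank ∂_2 = (15 − 5) − 10 = 0, and ∂_2 has invariant factor 2 > 1, so H_1 = Z/2.

H_1 ≅ Z/2.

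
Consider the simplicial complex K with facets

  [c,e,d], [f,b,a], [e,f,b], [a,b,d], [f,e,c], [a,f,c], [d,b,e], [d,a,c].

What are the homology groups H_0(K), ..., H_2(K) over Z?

We work with the vertex ordering a < b < c < d < e < f. The simplices of K, each written with vertices in increasing order, are:

  0-simplices (6): a, b, c, d, e, f
  1-simplices (12): ab, ac, ad, af, bd, be, bf, cd, ce, cf, de, ef
  2-simplices (8): abd, abf, acd, acf, bde, bef, cde, cef

so the chain groups are C_0 ≅ Z^6, C_1 ≅ Z^12, C_2 ≅ Z^8.

The boundary map ∂_1: C_1 → C_0 maps an edge to its endpoints' difference, ∂[p,q] = q − p. For instance
  ∂de = e − d.
As a 6×12 matrix over Z this has rank 5, with invariant factors (1,1,1,1,1).

Boundary ∂_2: C_2 → C_1 sends each 2-simplex [p,q,r] to [q,r] − [p,r] + [p,q]. For instance
  ∂cef = ef − cf + ce,
  ∂cde = de − ce + cd.
As a 12×8 matrix over Z this has rank 7, with invariant factors (1,1,1,1,1,1,1).

Computing H_k = (kernel of ∂_k) / (image of ∂_{k+1}):

  H_0: rank C_0 − rank ∂_1 = 6 − 5 = 1, and the invariant factors of ∂_1 are all 1, so H_0 = Z.
  H_1: rank ker ∂_1 − rank ∂_2 = (12 − 5) − 7 = 0, and the invariant factors of ∂_2 are all 1, so H_1 = 0.
  H_2: rank ker ∂_2 − rank ∂_3 = (8 − 7) − 0 = 1, and there is no ∂_3, so H_2 = Z.

H_0 ≅ Z,  H_1 = 0,  H_2 ≅ Z.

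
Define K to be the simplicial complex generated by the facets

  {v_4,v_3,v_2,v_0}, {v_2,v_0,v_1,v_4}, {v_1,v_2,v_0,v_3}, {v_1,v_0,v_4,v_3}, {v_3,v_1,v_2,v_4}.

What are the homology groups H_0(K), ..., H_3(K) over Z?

We work with the vertex ordering v_0 < v_1 < v_2 < v_3 < v_4. The simplices of K, each written with vertices in increasing order, are:

  0-simplices (5): [v_0], [v_1], [v_2], [v_3], [v_4]
  1-simplices (10): [v_0,v_1], [v_0,v_2], [v_0,v_3], [v_0,v_4], [v_1,v_2], [v_1,v_3], [v_1,v_4], [v_2,v_3], [v_2,v_4], [v_3,v_4]
  2-simplices (10): [v_0,v_1,v_2], [v_0,v_1,v_3], [v_0,v_1,v_4], [v_0,v_2,v_3], [v_0,v_2,v_4], [v_0,v_3,v_4], [v_1,v_2,v_3], [v_1,v_2,v_4], [v_1,v_3,v_4], [v_2,v_3,v_4]
  3-simplices (5): [v_0,v_1,v_2,v_3], [v_0,v_1,v_2,v_4], [v_0,v_1,v_3,v_4], [v_0,v_2,v_3,v_4], [v_1,v_2,v_3,v_4]

giving chain groups C_0 ≅ Z^5, C_1 ≅ Z^10, C_2 ≅ Z^10, C_3 ≅ Z^5.

The boundary map ∂_1: C_1 → C_0 sends each edge [p,q] (with p < q) to q − p. For instance
  ∂[v_0,v_4] = [v_4] − [v_0].
This gives a 5×10 integer matrix of rank 4; reducing to Smith normal form yields diagonal entries (1,1,1,1).

Boundary ∂_2: C_2 → C_1 maps a triangle to the signed sum of its edges. For instance
  ∂[v_0,v_2,v_3] = [v_2,v_3] − [v_0,v_3] + [v_0,v_2],
  ∂[v_1,v_3,v_4] = [v_3,v_4] − [v_1,v_4] + [v_1,v_3].
As a 10×10 matrix over Z this has rank 6, with invariant factors (1,1,1,1,1,1).

Boundary ∂_3: C_3 → C_2 sends each 3-simplex σ to the alternating sum Σ_i (−1)^i (σ with its i-th vertex removed). For instance
  ∂[v_0,v_1,v_2,v_4] = [v_1,v_2,v_4] − [v_0,v_2,v_4] + [v_0,v_1,v_4] − [v_0,v_1,v_2],
  ∂[v_0,v_2,v_3,v_4] = [v_2,v_3,v_4] − [v_0,v_3,v_4] + [v_0,v_2,v_4] − [v_0,v_2,v_3].
The resulting 10×5 matrix has rank 4, and its Smith normal form has invariant factors (1,1,1,1).

Computing H_k = (kernel of ∂_k) / (image of ∂_{k+1}):

  H_0: rank C_0 − rank ∂_1 = 5 − 4 = 1, and the invariant factors of ∂_1 are all 1, so H_0 ≅ Z.
  H_1: rank ker ∂_1 − rank ∂_2 = (10 − 4) − 6 = 0, and the invariant factors of ∂_2 are all 1, so H_1 ≅ 0.
  H_2: rank ker ∂_2 − rank ∂_3 = (10 − 6) − 4 = 0, and the invariant factors of ∂_3 are all 1, so H_2 ≅ 0.
  H_3: rank ker ∂_3 − rank ∂_4 = (5 − 4) − 0 = 1, and there is no ∂_4, so H_3 ≅ Z.

(K is a triangulation of the 3-sphere S^3.)

H_0 ≅ Z,  H_1 = 0,  H_2 = 0,  H_3 ≅ Z.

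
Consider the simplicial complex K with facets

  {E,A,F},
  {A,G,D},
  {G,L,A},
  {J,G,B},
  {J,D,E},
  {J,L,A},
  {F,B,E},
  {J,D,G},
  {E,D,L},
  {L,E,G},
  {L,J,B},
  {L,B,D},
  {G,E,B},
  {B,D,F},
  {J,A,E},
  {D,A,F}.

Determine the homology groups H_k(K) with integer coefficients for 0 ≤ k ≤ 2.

Order the vertices as A < B < D < E < F < G < J < L. Listing each simplex with vertices in this order, K has dimension 2 with simplices:

  0-simplices (8): A, B, D, E, F, G, J, L
  1-simplices (24): AD, AE, AF, AG, AJ, AL, BD, BE, BF, BG, BJ, BL, DE, DF, DG, DJ, DL, EF, EG, EJ, EL, GJ, GL, JL
  2-simplices (16): ADF, ADG, AEF, AEJ, AGL, AJL, BDF, BDL, BEF, BEG, BGJ, BJL, DEJ, DEL, DGJ, EGL

giving chain groups C_0 ≅ Z^8, C_1 ≅ Z^24, C_2 ≅ Z^16.

Boundary ∂_1: C_1 → C_0 is given by ∂[p,q] = [q] − [p]. For instance
  ∂EF = F − E.
The 8×24 boundary matrix has rank 7 and Smith normal form diag(1,1,1,1,1,1,1).

Boundary ∂_2: C_2 → C_1 maps a triangle to the signed sum of its edges. For instance
  ∂ADG = DG − AG + AD,
  ∂AEJ = EJ − AJ + AE.
The 24×16 boundary matrix has rank 15 and Smith normal form diag(1,1,1,1,1,1,1,1,1,1,1,1,1,1,1).

Computing H_k = (kernel of ∂_k) / (image of ∂_{k+1}):

  H_0: rank C_0 − rank ∂_1 = 8 − 7 = 1, and the invariant factors of ∂_1 are all 1, so H_0 = Z.
  H_1: rank ker ∂_1 − rank ∂_2 = (24 − 7) − 15 = 2, and the invariant factors of ∂_2 are all 1, so H_1 = Z^2.
  H_2: rank ker ∂_2 − rank ∂_3 = (16 − 15) − 0 = 1, and there is no ∂_3, so H_2 = Z.

H_0 = Z,  H_1 = Z^2,  H_2 = Z.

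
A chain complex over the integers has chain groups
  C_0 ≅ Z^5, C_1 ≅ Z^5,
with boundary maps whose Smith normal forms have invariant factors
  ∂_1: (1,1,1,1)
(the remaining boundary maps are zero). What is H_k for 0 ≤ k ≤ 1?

H_0: b_0 = 5 − 0 − 4 = 1; torsion from ∂_1 factors > 1: none. So H_0 = Z.
H_1: b_1 = 5 − 4 − 0 = 1; torsion from ∂_2 factors > 1: none. So H_1 = Z.

H_0 = Z,  H_1 = Z.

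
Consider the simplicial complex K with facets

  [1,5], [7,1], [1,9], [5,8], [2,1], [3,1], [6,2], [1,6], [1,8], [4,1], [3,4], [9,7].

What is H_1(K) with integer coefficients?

K has 9 vertices, 12 edges.
rank ∂_1 = 8, rank ∂_2 = 0 ⇒ b_1 = 12 − 8 − 0 = 4. So H_1 = Z^4.

H_1 ≅ Z^4.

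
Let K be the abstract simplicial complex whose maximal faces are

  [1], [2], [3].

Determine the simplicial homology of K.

Fix the vertex order 1 < 2 < 3 and write every simplex with vertices in increasing order. Then dim K = 0 and the simplices of K are:

  0-simplices (3): [1], [2], [3]

Hence C_0 ≅ Z^3.

Computing H_k = (kernel of ∂_k) / (image of ∂_{k+1}):

  H_0: rank C_0 − rank ∂_1 = 3 − 0 = 3, and there is no ∂_1, so H_0 ≅ Z^3.

H_0 = Z^3.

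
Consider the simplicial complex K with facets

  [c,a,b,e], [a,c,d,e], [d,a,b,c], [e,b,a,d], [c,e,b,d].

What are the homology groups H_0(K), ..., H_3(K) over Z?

H_0 = Z,  H_1 = 0,  H_2 = 0,  H_3 = Z.

Order the vertices as a < b < c < d < e. Listing each simplex with vertices in this order, K has dimension 3 with simplices:

  0-simplices (5): a, b, c, d, e
  1-simplices (10): ab, ac, ad, ae, bc, bd, be, cd, ce, de
  2-simplices (10): abc, abd, abe, acd, ace, ade, bcd, bce, bde, cde
  3-simplices (5): abcd, abce, abde, acde, bcde

giving chain groups C_0 ≅ Z^5, C_1 ≅ Z^10, C_2 ≅ Z^10, C_3 ≅ Z^5.

∂_1: C_1 → C_0 sends each edge [p,q] (with p < q) to q − p.
As a 5×10 matrix over Z this has rank 4, with invariant factors (1,1,1,1).

The boundary map ∂_2: C_2 → C_1 maps a triangle to the signed sum of its edges. For instance
  ∂bde = de − be + bd,
  ∂ade = de − ae + ad.
As a 10×10 matrix over Z this has rank 6, with invariant factors (1,1,1,1,1,1).

The boundary map ∂_3: C_3 → C_2 sends each 3-simplex σ to the alternating sum Σ_i (−1)^i (σ with its i-th vertex removed). For instance
  ∂abcd = bcd − acd + abd − abc,
  ∂abce = bce − ace + abe − abc.
This gives a 10×5 integer matrix of rank 4; reducing to Smith normal form yields diagonal entries (1,1,1,1).

Reading off H_k = ker ∂_k / im ∂_{k+1}:

  H_0: rank C_0 − rank ∂_1 = 5 − 4 = 1, and the invariant factors of ∂_1 are all 1, so H_0 = Z.
  H_1: rank ker ∂_1 − rank ∂_2 = (10 − 4) − 6 = 0, and the invariant factors of ∂_2 are all 1, so H_1 = 0.
  H_2: rank ker ∂_2 − rank ∂_3 = (10 − 6) − 4 = 0, and the invariant factors of ∂_3 are all 1, so H_2 = 0.
  H_3: rank ker ∂_3 − rank ∂_4 = (5 − 4) − 0 = 1, and there is no ∂_4, so H_3 = Z.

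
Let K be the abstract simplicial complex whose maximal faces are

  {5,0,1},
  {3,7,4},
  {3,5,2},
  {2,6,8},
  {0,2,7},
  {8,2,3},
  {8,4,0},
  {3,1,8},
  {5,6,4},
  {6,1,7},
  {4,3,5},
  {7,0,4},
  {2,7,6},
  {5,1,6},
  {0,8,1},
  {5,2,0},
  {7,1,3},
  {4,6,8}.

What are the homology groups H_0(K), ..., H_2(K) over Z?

Order the vertices as 0 < 1 < 2 < 3 < 4 < 5 < 6 < 7 < 8. Listing each simplex with vertices in this order, K has dimension 2 with simplices:

  0-simplices (9): [0], [1], [2], [3], [4], [5], [6], [7], [8]
  1-simplices (27): (27 of them)
  2-simplices (18): [0,1,5], [0,1,8], [0,2,5], [0,2,7], [0,4,7], [0,4,8], [1,3,7], [1,3,8], [1,5,6], [1,6,7], [2,3,5], [2,3,8], [2,6,7], [2,6,8], [3,4,5], [3,4,7], [4,5,6], [4,6,8]

so the chain groups are C_0 ≅ Z^9, C_1 ≅ Z^27, C_2 ≅ Z^18.

The boundary map ∂_1: C_1 → C_0 is given by ∂[p,q] = [q] − [p]. For instance
  ∂[0,4] = [4] − [0].
The 9×27 boundary matrix has rank 8 and Smith normal form diag(1,1,1,1,1,1,1,1).

The boundary map ∂_2: C_2 → C_1 sends each 2-simplex [p,q,r] to [q,r] − [p,r] + [p,q]. For instance
  ∂[1,3,8] = [3,8] − [1,8] + [1,3],
  ∂[1,5,6] = [5,6] − [1,6] + [1,5].
As a 27×18 matrix over Z this has rank 17, with invariant factors (1,1,1,1,1,1,1,1,1,1,1,1,1,1,1,1,1).

From H_k ≅ ker(∂_k) / im(∂_{k+1}) we obtain:

  H_0: rank C_0 − rank ∂_1 = 9 − 8 = 1, and the invariant factors of ∂_1 are all 1, so H_0 ≅ Z.
  H_1: rank ker ∂_1 − rank ∂_2 = (27 − 8) − 17 = 2, and the invariant factors of ∂_2 are all 1, so H_1 ≅ Z^2.
  H_2: rank ker ∂_2 − rank ∂_3 = (18 − 17) − 0 = 1, and there is no ∂_3, so H_2 ≅ Z.

As a check, the Euler characteristic is 9 − 27 + 18 = 0, which agrees with 1 − 2 + 1 = 0.
(K is a triangulation of the torus T^2.)

H_0 = Z,  H_1 = Z^2,  H_2 = Z.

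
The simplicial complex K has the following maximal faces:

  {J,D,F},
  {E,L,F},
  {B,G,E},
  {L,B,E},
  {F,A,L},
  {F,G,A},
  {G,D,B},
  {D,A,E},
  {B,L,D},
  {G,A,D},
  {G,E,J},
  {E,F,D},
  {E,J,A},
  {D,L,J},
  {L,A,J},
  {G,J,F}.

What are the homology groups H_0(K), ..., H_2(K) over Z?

Order the vertices as A < B < D < E < F < G < J < L. Listing each simplex with vertices in this order, K has dimension 2 with simplices:

  0-simplices (8): A, B, D, E, F, G, J, L
  1-simplices (24): AD, AE, AF, AG, AJ, AL, BD, BE, BG, BL, DE, DF, DG, DJ, DL, EF, EG, EJ, EL, FG, FJ, FL, GJ, JL
  2-simplices (16): ADE, ADG, AEJ, AFG, AFL, AJL, BDG, BDL, BEG, BEL, DEF, DFJ, DJL, EFL, EGJ, FGJ

giving chain groups C_0 ≅ Z^8, C_1 ≅ Z^24, C_2 ≅ Z^16.

∂_1: C_1 → C_0 sends each edge [p,q] (with p < q) to q − p. For instance
  ∂BL = L − B.
The resulting 8×24 matrix has rank 7, and its Smith normal form has invariant factors (1,1,1,1,1,1,1).

∂_2: C_2 → C_1 sends each 2-simplex [p,q,r] to [q,r] − [p,r] + [p,q]. For instance
  ∂DFJ = FJ − DJ + DF,
  ∂AFL = FL − AL + AF.
The 24×16 boundary matrix has rank 15 and Smith normal form diag(1,1,1,1,1,1,1,1,1,1,1,1,1,1,1).

Now H_k = ker ∂_k / im ∂_{k+1}, so:

  H_0: rank C_0 − rank ∂_1 = 8 − 7 = 1, and the invariant factors of ∂_1 are all 1, so H_0 = Z.
  H_1: rank ker ∂_1 − rank ∂_2 = (24 − 7) − 15 = 2, and the invariant factors of ∂_2 are all 1, so H_1 = Z^2.
  H_2: rank ker ∂_2 − rank ∂_3 = (16 − 15) − 0 = 1, and there is no ∂_3, so H_2 = Z.

As a check, the Euler characteristic is 8 − 24 + 16 = 0, which agrees with 1 − 2 + 1 = 0.

H_0 ≅ Z,  H_1 ≅ Z^2,  H_2 ≅ Z.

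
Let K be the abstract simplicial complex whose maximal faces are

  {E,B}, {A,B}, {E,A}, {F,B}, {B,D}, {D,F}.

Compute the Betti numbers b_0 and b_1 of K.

K has 5 vertices, 6 edges.
rank ∂_0 = 0, rank ∂_1 = 4 ⇒ b_0 = 5 − 0 − 4 = 1; all invariant factors of ∂_1 are 1 so no torsion. So H_0 = Z.
rank ∂_1 = 4, rank ∂_2 = 0 ⇒ b_1 = 6 − 4 − 0 = 2. So H_1 = Z^2.

b_0 = 1, b_1 = 2.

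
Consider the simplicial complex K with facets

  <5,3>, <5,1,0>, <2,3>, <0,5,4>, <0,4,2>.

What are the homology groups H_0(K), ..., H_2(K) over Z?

We work with the vertex ordering 0 < 1 < 2 < 3 < 4 < 5. The simplices of K, each written with vertices in increasing order, are:

  0-simplices (6): [0], [1], [2], [3], [4], [5]
  1-simplices (9): [0,1], [0,2], [0,4], [0,5], [1,5], [2,3], [2,4], [3,5], [4,5]
  2-simplices (3): [0,1,5], [0,2,4], [0,4,5]

giving chain groups C_0 ≅ Z^6, C_1 ≅ Z^9, C_2 ≅ Z^3.

The boundary map ∂_1: C_1 → C_0 is given by ∂[p,q] = [q] − [p]. For instance
  ∂[2,3] = [3] − [2].
The 6×9 boundary matrix has rank 5 and Smith normal form diag(1,1,1,1,1).

Boundary ∂_2: C_2 → C_1 maps a triangle to the signed sum of its edges. For instance
  ∂[0,1,5] = [1,5] − [0,5] + [0,1],
  ∂[0,4,5] = [4,5] − [0,5] + [0,4].
This gives a 9×3 integer matrix of rank 3; reducing to Smith normal form yields diagonal entries (1,1,1).

Computing H_k = (kernel of ∂_k) / (image of ∂_{k+1}):

  H_0: rank C_0 − rank ∂_1 = 6 − 5 = 1, and the invariant factors of ∂_1 are all 1, so H_0 = Z.
  H_1: rank ker ∂_1 − rank ∂_2 = (9 − 5) − 3 = 1, and the invariant factors of ∂_2 are all 1, so H_1 = Z.
  H_2: rank ker ∂_2 − rank ∂_3 = (3 − 3) − 0 = 0, and there is no ∂_3, so H_2 = 0.

As a check, the Euler characteristic is 6 − 9 + 3 = 0, which agrees with 1 − 1 + 0 = 0.

H_0 = Z,  H_1 = Z,  H_2 = 0.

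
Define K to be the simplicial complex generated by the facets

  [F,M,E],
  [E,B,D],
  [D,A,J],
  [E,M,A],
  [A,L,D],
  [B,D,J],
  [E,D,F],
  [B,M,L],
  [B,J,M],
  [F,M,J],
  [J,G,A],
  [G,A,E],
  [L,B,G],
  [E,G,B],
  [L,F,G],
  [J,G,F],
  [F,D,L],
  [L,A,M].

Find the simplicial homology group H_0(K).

Fix the vertex order A < B < D < E < F < G < J < L < M and write every simplex with vertices in increasing order. Then dim K = 2 and the simplices of K are:

  0-simplices (9): A, B, D, E, F, G, J, L, M
  1-simplices (27): AD, AE, AG, AJ, AL, AM, BD, BE, BG, BJ, BL, BM, DE, DF, DJ, DL, EF, EG, EM, FG, FJ, FL, FM, GJ, GL, JM, LM
  2-simplices (18): ADJ, ADL, AEG, AEM, AGJ, ALM, BDE, BDJ, BEG, BGL, BJM, BLM, DEF, DFL, EFM, FGJ, FGL, FJM

giving chain groups C_0 ≅ Z^9, C_1 ≅ Z^27, C_2 ≅ Z^18.

∂_1: C_1 → C_0 maps an edge to its endpoints' difference, ∂[p,q] = q − p. For instance
  ∂BL = L − B.
The resulting 9×27 matrix has rank 8, and its Smith normal form has invariant factors (1,1,1,1,1,1,1,1).

Boundary ∂_2: C_2 → C_1 acts by ∂[p,q,r] = [q,r] − [p,r] + [p,q]. For instance
  ∂BDE = DE − BE + BD,
  ∂BGL = GL − BL + BG.
The 27×18 boundary matrix has rank 17 and Smith normal form diag(1,1,1,1,1,1,1,1,1,1,1,1,1,1,1,1,1).

From H_k ≅ ker(∂_k) / im(∂_{k+1}) we obtain:

  H_0: rank C_0 − rank ∂_1 = 9 − 8 = 1, and the invariant factors of ∂_1 are all 1, so H_0 = Z.

H_0 = Z.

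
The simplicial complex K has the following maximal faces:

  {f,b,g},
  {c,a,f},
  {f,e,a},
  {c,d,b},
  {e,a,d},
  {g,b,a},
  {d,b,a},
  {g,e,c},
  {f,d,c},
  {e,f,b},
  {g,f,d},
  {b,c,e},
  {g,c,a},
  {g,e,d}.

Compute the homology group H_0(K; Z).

H_0 ≅ Z.

K has 7 vertices, 21 edges, 14 triangles.
rank ∂_0 = 0, rank ∂_1 = 6 ⇒ b_0 = 7 − 0 − 6 = 1; all invariant factors of ∂_1 are 1 so no torsion. So H_0 = Z.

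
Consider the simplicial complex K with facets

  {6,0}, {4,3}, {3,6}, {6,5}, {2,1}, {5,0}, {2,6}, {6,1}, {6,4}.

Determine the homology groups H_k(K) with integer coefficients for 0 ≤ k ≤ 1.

We work with the vertex ordering 0 < 1 < 2 < 3 < 4 < 5 < 6. The simplices of K, each written with vertices in increasing order, are:

  0-simplices (7): [0], [1], [2], [3], [4], [5], [6]
  1-simplices (9): [0,5], [0,6], [1,2], [1,6], [2,6], [3,4], [3,6], [4,6], [5,6]

Hence C_0 ≅ Z^7, C_1 ≅ Z^9.

∂_1: C_1 → C_0 is given by ∂[p,q] = [q] − [p]. For instance
  ∂[5,6] = [6] − [5].
As a 7×9 matrix over Z this has rank 6, with invariant factors (1,1,1,1,1,1).

Reading off H_k = ker ∂_k / im ∂_{k+1}:

  H_0: rank C_0 − rank ∂_1 = 7 − 6 = 1, and the invariant factors of ∂_1 are all 1, so H_0 = Z.
  H_1: rank ker ∂_1 − rank ∂_2 = (9 − 6) − 0 = 3, and there is no ∂_2, so H_1 = Z^3.

H_0 = Z,  H_1 = Z^3.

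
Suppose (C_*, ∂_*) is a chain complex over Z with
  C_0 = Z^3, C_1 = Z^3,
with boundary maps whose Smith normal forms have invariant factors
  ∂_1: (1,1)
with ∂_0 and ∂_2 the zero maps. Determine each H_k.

H_0: b_0 = 3 − 0 − 2 = 1; torsion from ∂_1 factors > 1: none. So H_0 ≅ Z.
H_1: b_1 = 3 − 2 − 0 = 1; torsion from ∂_2 factors > 1: none. So H_1 ≅ Z.

H_0 ≅ Z,  H_1 ≅ Z.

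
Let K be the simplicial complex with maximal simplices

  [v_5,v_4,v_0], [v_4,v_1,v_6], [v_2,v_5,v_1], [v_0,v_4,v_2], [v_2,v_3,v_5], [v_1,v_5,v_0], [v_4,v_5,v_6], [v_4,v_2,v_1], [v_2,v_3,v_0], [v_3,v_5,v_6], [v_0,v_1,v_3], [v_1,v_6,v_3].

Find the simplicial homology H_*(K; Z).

Take the total order v_0 < v_1 < v_2 < v_3 < v_4 < v_5 < v_6 on the vertex set. Then K (dimension 2) consists of the simplices:

  0-simplices (7): [v_0], [v_1], [v_2], [v_3], [v_4], [v_5], [v_6]
  1-simplices (18): (18 of them)
  2-simplices (12): (12 of them)

Hence C_0 ≅ Z^7, C_1 ≅ Z^18, C_2 ≅ Z^12.

∂_1: C_1 → C_0 sends each edge [p,q] (with p < q) to q − p. For instance
  ∂[v_5,v_6] = [v_6] − [v_5].
The 7×18 boundary matrix has rank 6 and Smith normal form diag(1,1,1,1,1,1).

∂_2: C_2 → C_1 acts by ∂[p,q,r] = [q,r] − [p,r] + [p,q]. For instance
  ∂[v_0,v_1,v_3] = [v_1,v_3] − [v_0,v_3] + [v_0,v_1],
  ∂[v_3,v_5,v_6] = [v_5,v_6] − [v_3,v_6] + [v_3,v_5].
The 18×12 boundary matrix has rank 12 and Smith normal form diag(1,1,1,1,1,1,1,1,1,1,1,2).

Reading off H_k = ker ∂_k / im ∂_{k+1}:

  H_0: rank C_0 − rank ∂_1 = 7 − 6 = 1, and the invariant factors of ∂_1 are all 1, so H_0 = Z.
  H_1: rank ker ∂_1 − rank ∂_2 = (18 − 6) − 12 = 0, and ∂_2 has invariant factor 2 > 1, so H_1 = Z_2.
  H_2: rank ker ∂_2 − rank ∂_3 = (12 − 12) − 0 = 0, and there is no ∂_3, so H_2 = 0.

H_0 = Z,  H_1 = Z_2,  H_2 = 0.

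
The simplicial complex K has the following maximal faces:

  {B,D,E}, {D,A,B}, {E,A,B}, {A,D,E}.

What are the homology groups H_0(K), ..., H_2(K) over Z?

H_0 = Z,  H_1 = 0,  H_2 = Z.

Order the vertices as A < B < D < E. Listing each simplex with vertices in this order, K has dimension 2 with simplices:

  0-simplices (4): A, B, D, E
  1-simplices (6): AB, AD, AE, BD, BE, DE
  2-simplices (4): ABD, ABE, ADE, BDE

so the chain groups are C_0 ≅ Z^4, C_1 ≅ Z^6, C_2 ≅ Z^4.

∂_1: C_1 → C_0 sends each edge [p,q] (with p < q) to q − p. For instance
  ∂AD = D − A.
The resulting 4×6 matrix has rank 3, and its Smith normal form has invariant factors (1,1,1).

The boundary map ∂_2: C_2 → C_1 sends each 2-simplex [p,q,r] to [q,r] − [p,r] + [p,q]. For instance
  ∂BDE = DE − BE + BD,
  ∂ABD = BD − AD + AB.
The resulting 6×4 matrix has rank 3, and its Smith normal form has invariant factors (1,1,1).

Computing H_k = (kernel of ∂_k) / (image of ∂_{k+1}):

  H_0: rank C_0 − rank ∂_1 = 4 − 3 = 1, and the invariant factors of ∂_1 are all 1, so H_0 = Z.
  H_1: rank ker ∂_1 − rank ∂_2 = (6 − 3) − 3 = 0, and the invariant factors of ∂_2 are all 1, so H_1 = 0.
  H_2: rank ker ∂_2 − rank ∂_3 = (4 − 3) − 0 = 1, and there is no ∂_3, so H_2 = Z.

(K is a triangulation of the 2-sphere S^2.)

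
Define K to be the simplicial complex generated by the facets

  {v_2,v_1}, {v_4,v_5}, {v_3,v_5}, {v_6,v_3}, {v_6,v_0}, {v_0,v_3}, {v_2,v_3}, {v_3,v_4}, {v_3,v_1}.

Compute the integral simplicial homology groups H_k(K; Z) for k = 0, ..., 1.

Order the vertices as v_0 < v_1 < v_2 < v_3 < v_4 < v_5 < v_6. Listing each simplex with vertices in this order, K has dimension 1 with simplices:

  0-simplices (7): [v_0], [v_1], [v_2], [v_3], [v_4], [v_5], [v_6]
  1-simplices (9): [v_0,v_3], [v_0,v_6], [v_1,v_2], [v_1,v_3], [v_2,v_3], [v_3,v_4], [v_3,v_5], [v_3,v_6], [v_4,v_5]

so the chain groups are C_0 ≅ Z^7, C_1 ≅ Z^9.

The boundary map ∂_1: C_1 → C_0 is given by ∂[p,q] = [q] − [p].
The 7×9 boundary matrix has rank 6 and Smith normal form diag(1,1,1,1,1,1).

Computing H_k = (kernel of ∂_k) / (image of ∂_{k+1}):

  H_0: rank C_0 − rank ∂_1 = 7 − 6 = 1, and the invariant factors of ∂_1 are all 1, so H_0 ≅ Z.
  H_1: rank ker ∂_1 − rank ∂_2 = (9 − 6) − 0 = 3, and there is no ∂_2, so H_1 ≅ Z^3.

As a check, the Euler characteristic is 7 − 9 = -2, which agrees with 1 − 3 = -2.

H_0 ≅ Z,  H_1 ≅ Z^3.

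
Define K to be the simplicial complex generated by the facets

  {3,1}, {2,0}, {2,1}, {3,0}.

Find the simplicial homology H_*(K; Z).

We work with the vertex ordering 0 < 1 < 2 < 3. The simplices of K, each written with vertices in increasing order, are:

  0-simplices (4): [0], [1], [2], [3]
  1-simplices (4): [0,2], [0,3], [1,2], [1,3]

Hence C_0 ≅ Z^4, C_1 ≅ Z^4.

∂_1: C_1 → C_0 maps an edge to its endpoints' difference, ∂[p,q] = q − p. For instance
  ∂[1,2] = [2] − [1].
The 4×4 boundary matrix has rank 3 and Smith normal form diag(1,1,1).

Reading off H_k = ker ∂_k / im ∂_{k+1}:

  H_0: rank C_0 − rank ∂_1 = 4 − 3 = 1, and the invariant factors of ∂_1 are all 1, so H_0 ≅ Z.
  H_1: rank ker ∂_1 − rank ∂_2 = (4 − 3) − 0 = 1, and there is no ∂_2, so H_1 ≅ Z.

(K is a triangulation of the circle S^1.)

H_0 ≅ Z,  H_1 ≅ Z.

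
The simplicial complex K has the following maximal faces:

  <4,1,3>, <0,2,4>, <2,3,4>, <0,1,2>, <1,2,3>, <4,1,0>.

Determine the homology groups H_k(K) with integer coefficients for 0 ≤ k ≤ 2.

We work with the vertex ordering 0 < 1 < 2 < 3 < 4. The simplices of K, each written with vertices in increasing order, are:

  0-simplices (5): [0], [1], [2], [3], [4]
  1-simplices (9): [0,1], [0,2], [0,4], [1,2], [1,3], [1,4], [2,3], [2,4], [3,4]
  2-simplices (6): [0,1,2], [0,1,4], [0,2,4], [1,2,3], [1,3,4], [2,3,4]

Hence C_0 ≅ Z^5, C_1 ≅ Z^9, C_2 ≅ Z^6.

Boundary ∂_1: C_1 → C_0 is given by ∂[p,q] = [q] − [p]. For instance
  ∂[2,4] = [4] − [2].
This gives a 5×9 integer matrix of rank 4; reducing to Smith normal form yields diagonal entries (1,1,1,1).

The boundary map ∂_2: C_2 → C_1 acts by ∂[p,q,r] = [q,r] − [p,r] + [p,q]. For instance
  ∂[2,3,4] = [3,4] − [2,4] + [2,3],
  ∂[0,1,4] = [1,4] − [0,4] + [0,1].
The 9×6 boundary matrix has rank 5 and Smith normal form diag(1,1,1,1,1).

Now H_k = ker ∂_k / im ∂_{k+1}, so:

  H_0: rank C_0 − rank ∂_1 = 5 − 4 = 1, and the invariant factors of ∂_1 are all 1, so H_0 ≅ Z.
  H_1: rank ker ∂_1 − rank ∂_2 = (9 − 4) − 5 = 0, and the invariant factors of ∂_2 are all 1, so H_1 ≅ 0.
  H_2: rank ker ∂_2 − rank ∂_3 = (6 − 5) − 0 = 1, and there is no ∂_3, so H_2 ≅ Z.

As a check, the Euler characteristic is 5 − 9 + 6 = 2, which agrees with 1 − 0 + 1 = 2.
(K is a triangulation of the 2-sphere S^2.)

H_0 ≅ Z,  H_1 = 0,  H_2 ≅ Z.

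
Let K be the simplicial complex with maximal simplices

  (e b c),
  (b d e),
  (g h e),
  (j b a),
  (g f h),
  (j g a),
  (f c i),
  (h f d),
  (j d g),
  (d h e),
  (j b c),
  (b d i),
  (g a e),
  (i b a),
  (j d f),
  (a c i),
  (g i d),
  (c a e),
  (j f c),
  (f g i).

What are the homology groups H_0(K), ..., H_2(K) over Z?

H_0 ≅ Z,  H_1 ≅ Z ⊕ Z/2Z,  H_2 = 0.

K has 10 vertices, 30 edges, 20 triangles.
rank ∂_0 = 0, rank ∂_1 = 9 ⇒ b_0 = 10 − 0 − 9 = 1; all invariant factors of ∂_1 are 1 so no torsion. So H_0 = Z.
rank ∂_1 = 9, rank ∂_2 = 20 ⇒ b_1 = 30 − 9 − 20 = 1; ∂_2 has invariant factor(s) [2] giving torsion. So H_1 = Z ⊕ Z/2Z.
rank ∂_2 = 20, rank ∂_3 = 0 ⇒ b_2 = 20 − 20 − 0 = 0. So H_2 = 0.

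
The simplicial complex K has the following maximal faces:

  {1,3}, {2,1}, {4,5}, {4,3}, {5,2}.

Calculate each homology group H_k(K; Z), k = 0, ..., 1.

H_0 = Z,  H_1 = Z.

Order the vertices as 1 < 2 < 3 < 4 < 5. Listing each simplex with vertices in this order, K has dimension 1 with simplices:

  0-simplices (5): [1], [2], [3], [4], [5]
  1-simplices (5): [1,2], [1,3], [2,5], [3,4], [4,5]

Hence C_0 ≅ Z^5, C_1 ≅ Z^5.

Boundary ∂_1: C_1 → C_0 is given by ∂[p,q] = [q] − [p]. For instance
  ∂[1,2] = [2] − [1].
The 5×5 boundary matrix has rank 4 and Smith normal form diag(1,1,1,1).

Computing H_k = (kernel of ∂_k) / (image of ∂_{k+1}):

  H_0: rank C_0 − rank ∂_1 = 5 − 4 = 1, and the invariant factors of ∂_1 are all 1, so H_0 = Z.
  H_1: rank ker ∂_1 − rank ∂_2 = (5 − 4) − 0 = 1, and there is no ∂_2, so H_1 = Z.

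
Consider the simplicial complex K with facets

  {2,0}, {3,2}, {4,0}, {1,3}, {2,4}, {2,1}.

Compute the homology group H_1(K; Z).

H_1 ≅ Z^2.

We work with the vertex ordering 0 < 1 < 2 < 3 < 4. The simplices of K, each written with vertices in increasing order, are:

  0-simplices (5): [0], [1], [2], [3], [4]
  1-simplices (6): [0,2], [0,4], [1,2], [1,3], [2,3], [2,4]

giving chain groups C_0 ≅ Z^5, C_1 ≅ Z^6.

Boundary ∂_1: C_1 → C_0 sends each edge [p,q] (with p < q) to q − p. For instance
  ∂[0,2] = [2] − [0].
As a 5×6 matrix over Z this has rank 4, with invariant factors (1,1,1,1).

Now H_k = ker ∂_k / im ∂_{k+1}, so:

  H_1: rank ker ∂_1 − rank ∂_2 = (6 − 4) − 0 = 2, and there is no ∂_2, so H_1 ≅ Z^2.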